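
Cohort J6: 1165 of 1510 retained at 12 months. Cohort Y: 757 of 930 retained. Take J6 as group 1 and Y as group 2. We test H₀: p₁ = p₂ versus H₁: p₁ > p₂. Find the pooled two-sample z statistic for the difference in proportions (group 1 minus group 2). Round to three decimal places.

p̂₁ = 1165/1510 = 0.771523, p̂₂ = 757/930 = 0.813978.
Pooled p̂ = (1165+757)/(1510+930) = 1922/2440 = 0.787705.
SE = √(0.167226 × 0.00173752) = 0.017046.
z = (0.771523 − 0.813978)/0.017046 = -0.042455/0.017046 = -2.491.
p-value = P(Z > -2.491) ≈ 0.9936.

z = -2.491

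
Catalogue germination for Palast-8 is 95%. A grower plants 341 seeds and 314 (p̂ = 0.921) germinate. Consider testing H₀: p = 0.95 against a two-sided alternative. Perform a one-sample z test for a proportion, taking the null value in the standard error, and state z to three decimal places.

p̂ = 314/341 = 0.920821.
Under H₀, SE = √(0.95·0.05/341) = √(0.000139296) = 0.011802.
z = (0.920821 − 0.95)/0.011802 = -0.029179/0.011802 = -2.472.

z = -2.472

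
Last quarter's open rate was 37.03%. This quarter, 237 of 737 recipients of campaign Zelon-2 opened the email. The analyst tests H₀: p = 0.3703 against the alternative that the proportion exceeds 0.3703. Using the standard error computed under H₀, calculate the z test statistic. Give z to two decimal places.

p̂ = 237/737 = 0.3216.
SE = √(p₀(1−p₀)/n) = √(0.23318/737) = 0.0178.
z = (0.3216 − 0.3703)/0.0178 = -0.0487/0.0178 = -2.74.

z = -2.74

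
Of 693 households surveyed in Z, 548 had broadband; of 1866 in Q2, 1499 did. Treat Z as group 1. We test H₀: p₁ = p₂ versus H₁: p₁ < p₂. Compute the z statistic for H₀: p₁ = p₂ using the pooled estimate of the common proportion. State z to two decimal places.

z = -0.71

p̂₁ = 548/693 = 0.79076, p̂₂ = 1499/1866 = 0.80332.
Pooled p̂ = (548+1499)/(693+1866) = 2047/2559 = 0.79992.
SE = √(p̂(1−p̂)(1/n₁+1/n₂)) = √(0.79992·0.20008·0.00197891) = √(0.000316718) = 0.01780.
z = (0.79076 − 0.80332)/0.01780 = -0.01256/0.01780 = -0.71.
p-value = P(Z < -0.706) ≈ 0.2402.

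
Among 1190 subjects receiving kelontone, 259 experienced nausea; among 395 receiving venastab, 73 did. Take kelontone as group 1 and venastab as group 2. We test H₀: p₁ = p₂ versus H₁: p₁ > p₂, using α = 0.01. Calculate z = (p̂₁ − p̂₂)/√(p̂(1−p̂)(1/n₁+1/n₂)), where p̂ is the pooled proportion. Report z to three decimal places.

z = 1.390

p̂₁ = 259/1190 ≈ 0.21765, p̂₂ = 73/395 ≈ 0.18481.
Pooled p̂ = (259+73)/(1190+395) = 332/1585 = 0.20946.
SE = √(0.165589 × 0.00337198) = 0.02363.
z = (0.21765 − 0.18481)/0.02363 = 0.03284/0.02363 = 1.390.
p-value = P(Z > 1.390) ≈ 0.0823. With α = 0.01, fail to reject H₀.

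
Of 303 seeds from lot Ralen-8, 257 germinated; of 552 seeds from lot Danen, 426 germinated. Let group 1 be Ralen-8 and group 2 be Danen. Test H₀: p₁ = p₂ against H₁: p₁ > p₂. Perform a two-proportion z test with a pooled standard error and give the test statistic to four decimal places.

p̂₁ = 257/303 = 0.848185, p̂₂ = 426/552 = 0.771739.
Pooled p̂ = (257+426)/(303+552) = 683/855 = 0.798830.
SE = √(0.1607 × 0.00511192) = 0.028662.
z = (0.848185 − 0.771739)/0.028662 = 0.076446/0.028662 = 2.6672.

z = 2.6672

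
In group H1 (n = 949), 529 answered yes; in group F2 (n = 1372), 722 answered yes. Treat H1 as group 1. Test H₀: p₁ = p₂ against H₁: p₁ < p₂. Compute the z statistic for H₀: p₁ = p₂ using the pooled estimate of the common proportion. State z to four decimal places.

z = 1.4820

p̂₁ = 529/949 = 0.557429, p̂₂ = 722/1372 = 0.526239.
Pooled p̂ = (529+722)/(949+1372) = 1251/2321 = 0.538992.
SE = √(0.24848 × 0.0017826) = 0.021046.
z = (0.557429 − 0.526239)/0.021046 = 0.031190/0.021046 = 1.4820.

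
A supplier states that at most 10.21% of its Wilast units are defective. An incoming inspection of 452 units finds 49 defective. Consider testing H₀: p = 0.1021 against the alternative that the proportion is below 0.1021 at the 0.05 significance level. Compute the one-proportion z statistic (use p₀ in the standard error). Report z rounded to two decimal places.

z = 0.44

p̂ = 49/452 ≈ 0.1084.
SE = √(p₀(1−p₀)/n) = √(0.091676/452) = 0.0142.
z = (0.1084 − 0.1021)/0.0142 = 0.0063/0.0142 = 0.44.
p-value = P(Z < 0.443) ≈ 0.6711; since p > α = 0.05, fail to reject H₀.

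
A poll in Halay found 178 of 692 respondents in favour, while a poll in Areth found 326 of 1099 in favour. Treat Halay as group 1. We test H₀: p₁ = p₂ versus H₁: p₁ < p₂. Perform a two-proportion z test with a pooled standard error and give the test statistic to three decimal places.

p̂₁ = 178/692 ≈ 0.25723, p̂₂ = 326/1099 ≈ 0.29663.
Pooled p̂ = (178+326)/(692+1099) = 504/1791 = 0.28141.
SE = √(p̂(1−p̂)(1/n₁+1/n₂)) = √(0.28141·0.71859·0.002355) = √(0.000476222) = 0.02182.
z = (0.25723 − 0.29663)/0.02182 = -0.03940/0.02182 = -1.806.

z = -1.806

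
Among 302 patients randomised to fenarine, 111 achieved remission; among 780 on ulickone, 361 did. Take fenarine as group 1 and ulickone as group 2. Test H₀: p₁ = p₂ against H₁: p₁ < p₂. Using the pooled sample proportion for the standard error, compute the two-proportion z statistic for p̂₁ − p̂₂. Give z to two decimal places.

z = -2.83

p̂₁ = 111/302 = 0.36755, p̂₂ = 361/780 = 0.46282.
Pooled p̂ = (111+361)/(302+780) = 472/1082 = 0.43623.
SE = √(0.245933 × 0.00459331) = 0.03361.
z = (0.36755 − 0.46282)/0.03361 = -0.09527/0.03361 = -2.83.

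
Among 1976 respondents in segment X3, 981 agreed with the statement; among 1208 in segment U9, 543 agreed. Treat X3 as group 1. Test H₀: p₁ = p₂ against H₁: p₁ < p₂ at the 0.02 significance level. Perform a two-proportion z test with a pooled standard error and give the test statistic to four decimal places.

p̂₁ = 981/1976 ≈ 0.4964575, p̂₂ = 543/1208 ≈ 0.4495033.
Pooled p̂ = (981+543)/(1976+1208) = 1524/3184 = 0.4786432.
SE = √(0.249544 × 0.00133389) = 0.0182445.
z = (0.4964575 − 0.4495033)/0.0182445 = 0.0469542/0.0182445 = 2.5736.
p-value = P(Z < 2.574) ≈ 0.9950, so at α = 0.02 we fail to reject H₀.

z = 2.5736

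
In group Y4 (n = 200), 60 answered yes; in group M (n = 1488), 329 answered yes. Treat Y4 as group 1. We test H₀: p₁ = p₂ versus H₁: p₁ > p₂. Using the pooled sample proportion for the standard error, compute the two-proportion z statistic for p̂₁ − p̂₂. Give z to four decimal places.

z = 2.4876

p̂₁ = 60/200 = 0.300000, p̂₂ = 329/1488 = 0.221102.
Pooled p̂ = (60+329)/(200+1488) = 389/1688 = 0.230450.
SE = √(0.177343 × 0.00567204) = 0.031716.
z = (0.300000 − 0.221102)/0.031716 = 0.078898/0.031716 = 2.4876.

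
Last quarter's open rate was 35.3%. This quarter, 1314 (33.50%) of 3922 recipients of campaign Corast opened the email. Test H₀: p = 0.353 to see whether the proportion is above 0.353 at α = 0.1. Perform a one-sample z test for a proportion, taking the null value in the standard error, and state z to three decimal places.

p̂ = 1314/3922 ≈ 0.335033.
Standard error under H₀: √(0.353×0.647/3922) = 0.007631.
z = (0.335033 − 0.353)/0.007631 = -0.017967/0.007631 = -2.354.
p-value = P(Z > -2.354) ≈ 0.9907, so at α = 0.1 we fail to reject H₀.

z = -2.354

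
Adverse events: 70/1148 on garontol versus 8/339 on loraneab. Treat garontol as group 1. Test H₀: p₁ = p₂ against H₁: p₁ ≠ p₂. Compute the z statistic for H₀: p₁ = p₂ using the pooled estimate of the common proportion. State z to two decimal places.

z = 2.71

p̂₁ = 70/1148 ≈ 0.0610, p̂₂ = 8/339 ≈ 0.0236.
Pooled p̂ = (70+8)/(1148+339) = 78/1487 = 0.0525.
SE = √(p̂(1−p̂)(1/n₁+1/n₂)) = √(0.0525·0.9475·0.00382093) = √(0.000189912) = 0.0138.
z = (0.0610 − 0.0236)/0.0138 = 0.0374/0.0138 = 2.71.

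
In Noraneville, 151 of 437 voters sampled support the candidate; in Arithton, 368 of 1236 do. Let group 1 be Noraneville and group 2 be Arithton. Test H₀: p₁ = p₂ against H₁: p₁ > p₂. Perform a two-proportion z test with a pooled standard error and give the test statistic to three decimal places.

p̂₁ = 151/437 ≈ 0.34554, p̂₂ = 368/1236 ≈ 0.29773.
Pooled p̂ = (151+368)/(437+1236) = 519/1673 = 0.31022.
SE = √(p̂(1−p̂)(1/n₁+1/n₂)) = √(0.31022·0.68978·0.00309739) = √(0.000662792) = 0.02574.
z = (0.34554 − 0.29773)/0.02574 = 0.04781/0.02574 = 1.857.

z = 1.857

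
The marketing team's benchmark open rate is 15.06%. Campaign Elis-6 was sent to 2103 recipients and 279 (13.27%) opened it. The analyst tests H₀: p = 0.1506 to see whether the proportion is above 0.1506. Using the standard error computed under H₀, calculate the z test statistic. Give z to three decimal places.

p̂ = 279/2103 ≈ 0.13267.
Under H₀, SE = √(0.1506·0.8494/2103) = √(6.08272e-05) = 0.00780.
z = (0.13267 − 0.1506)/0.00780 = -0.01793/0.00780 = -2.299.

z = -2.299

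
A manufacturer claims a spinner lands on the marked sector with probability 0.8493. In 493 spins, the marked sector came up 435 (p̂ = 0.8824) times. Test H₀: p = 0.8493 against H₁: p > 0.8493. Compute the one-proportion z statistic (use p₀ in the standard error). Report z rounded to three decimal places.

p̂ = 435/493 = 0.882353.
Under H₀, SE = √(0.8493·0.1507/493) = √(0.000259614) = 0.016113.
z = (0.882353 − 0.8493)/0.016113 = 0.033053/0.016113 = 2.051.
p-value = P(Z > 2.051) ≈ 0.0201.

z = 2.051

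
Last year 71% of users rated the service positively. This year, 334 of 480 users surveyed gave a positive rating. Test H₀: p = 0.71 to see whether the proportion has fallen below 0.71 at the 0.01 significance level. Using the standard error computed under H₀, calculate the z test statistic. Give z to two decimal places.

z = -0.68

p̂ = 334/480 = 0.69583.
Standard error under H₀: √(0.71×0.29/480) = 0.02071.
z = (0.69583 − 0.71)/0.02071 = -0.01417/0.02071 = -0.68.
p-value = P(Z < -0.684) ≈ 0.2470; since p > α = 0.01, fail to reject H₀.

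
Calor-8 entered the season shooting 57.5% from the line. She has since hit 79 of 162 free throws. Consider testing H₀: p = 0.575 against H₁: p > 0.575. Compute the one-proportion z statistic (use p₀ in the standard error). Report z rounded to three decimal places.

p̂ = 79/162 ≈ 0.48765.
Standard error under H₀: √(0.575×0.425/162) = 0.03884.
z = (0.48765 − 0.575)/0.03884 = -0.08735/0.03884 = -2.249.
p-value = P(Z > -2.249) ≈ 0.9877.

z = -2.249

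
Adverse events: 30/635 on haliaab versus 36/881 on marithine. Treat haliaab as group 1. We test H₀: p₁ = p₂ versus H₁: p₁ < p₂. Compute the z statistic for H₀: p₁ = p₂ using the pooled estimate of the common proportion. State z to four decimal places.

z = 0.6007

p̂₁ = 30/635 ≈ 0.047244, p̂₂ = 36/881 ≈ 0.040863.
Pooled p̂ = (30+36)/(635+881) = 66/1516 = 0.043536.
SE = √(0.0416403 × 0.00270988) = 0.010623.
z = (0.047244 − 0.040863)/0.010623 = 0.006381/0.010623 = 0.6007.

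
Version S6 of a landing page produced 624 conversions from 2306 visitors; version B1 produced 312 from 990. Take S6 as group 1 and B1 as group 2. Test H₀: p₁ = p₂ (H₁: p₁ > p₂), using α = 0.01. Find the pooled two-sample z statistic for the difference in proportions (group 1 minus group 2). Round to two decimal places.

z = -2.60

p̂₁ = 624/2306 = 0.27060, p̂₂ = 312/990 = 0.31515.
Pooled p̂ = (624+312)/(2306+990) = 936/3296 = 0.28398.
SE = √(0.203336 × 0.00144375) = 0.01713.
z = (0.27060 − 0.31515)/0.01713 = -0.04455/0.01713 = -2.60.
p-value = P(Z > -2.600) ≈ 0.9953. With α = 0.01, fail to reject H₀.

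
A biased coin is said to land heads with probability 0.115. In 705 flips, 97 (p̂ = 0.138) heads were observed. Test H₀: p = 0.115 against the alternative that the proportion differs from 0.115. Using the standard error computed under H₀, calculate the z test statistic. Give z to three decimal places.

p̂ = 97/705 ≈ 0.137589.
SE = √(p₀(1−p₀)/n) = √(0.10178/705) = 0.012015.
z = (0.137589 − 0.115)/0.012015 = 0.022589/0.012015 = 1.880.
Two-sided p-value ≈ 2·Φ(−1.880) = 0.0601.

z = 1.880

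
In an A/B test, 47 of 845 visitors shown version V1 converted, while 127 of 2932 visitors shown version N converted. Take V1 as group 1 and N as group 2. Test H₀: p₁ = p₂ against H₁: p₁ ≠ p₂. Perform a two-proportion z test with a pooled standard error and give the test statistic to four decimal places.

p̂₁ = 47/845 ≈ 0.055621, p̂₂ = 127/2932 ≈ 0.043315.
Pooled p̂ = (47+127)/(845+2932) = 174/3777 = 0.046068.
SE = √(0.043946 × 0.0015245) = 0.008185.
z = (0.055621 − 0.043315)/0.008185 = 0.012306/0.008185 = 1.5035.

z = 1.5035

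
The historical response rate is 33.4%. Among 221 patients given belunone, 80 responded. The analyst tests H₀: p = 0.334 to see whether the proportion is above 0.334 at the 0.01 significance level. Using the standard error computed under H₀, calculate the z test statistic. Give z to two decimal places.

z = 0.88

p̂ = 80/221 = 0.3620.
Standard error under H₀: √(0.334×0.666/221) = 0.0317.
z = (0.3620 − 0.334)/0.0317 = 0.0280/0.0317 = 0.88.
p-value = P(Z > 0.882) ≈ 0.1888. With α = 0.01, fail to reject H₀.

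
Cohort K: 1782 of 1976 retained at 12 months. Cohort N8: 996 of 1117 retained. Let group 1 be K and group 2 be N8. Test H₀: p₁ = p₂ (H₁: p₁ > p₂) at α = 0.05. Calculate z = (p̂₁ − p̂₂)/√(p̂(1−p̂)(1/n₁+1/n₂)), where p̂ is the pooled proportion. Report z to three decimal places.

p̂₁ = 1782/1976 ≈ 0.901822, p̂₂ = 996/1117 ≈ 0.891674.
Pooled p̂ = (1782+996)/(1976+1117) = 2778/3093 = 0.898157.
SE = √(0.0914709 × 0.00140133) = 0.011322.
z = (0.901822 − 0.891674)/0.011322 = 0.010148/0.011322 = 0.896.
p-value = P(Z > 0.896) ≈ 0.1850. With α = 0.05, fail to reject H₀.

z = 0.896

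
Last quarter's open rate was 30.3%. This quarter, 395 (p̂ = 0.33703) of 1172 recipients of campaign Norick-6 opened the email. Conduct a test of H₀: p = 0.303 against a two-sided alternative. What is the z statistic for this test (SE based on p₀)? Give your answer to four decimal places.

z = 2.5351

p̂ = 395/1172 ≈ 0.337031.
SE = √(p₀(1−p₀)/n) = √(0.21119/1172) = 0.013424.
z = (0.337031 − 0.303)/0.013424 = 0.034031/0.013424 = 2.5351.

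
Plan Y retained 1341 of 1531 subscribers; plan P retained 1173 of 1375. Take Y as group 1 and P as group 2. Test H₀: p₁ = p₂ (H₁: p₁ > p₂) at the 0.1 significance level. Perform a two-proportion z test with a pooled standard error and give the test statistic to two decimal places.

p̂₁ = 1341/1531 = 0.8759, p̂₂ = 1173/1375 = 0.8531.
Pooled p̂ = (1341+1173)/(1531+1375) = 2514/2906 = 0.8651.
SE = √(p̂(1−p̂)(1/n₁+1/n₂)) = √(0.8651·0.1349·0.00138044) = √(0.000161093) = 0.0127.
z = (0.8759 − 0.8531)/0.0127 = 0.0228/0.0127 = 1.80.
p-value = P(Z > 1.797) ≈ 0.0362, so at α = 0.1 we reject H₀.

z = 1.80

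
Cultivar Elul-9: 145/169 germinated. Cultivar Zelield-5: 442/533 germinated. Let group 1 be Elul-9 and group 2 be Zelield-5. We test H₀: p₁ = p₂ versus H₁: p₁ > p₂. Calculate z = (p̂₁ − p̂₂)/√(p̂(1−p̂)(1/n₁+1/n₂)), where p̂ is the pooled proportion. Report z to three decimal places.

z = 0.879

p̂₁ = 145/169 ≈ 0.85799, p̂₂ = 442/533 ≈ 0.82927.
Pooled p̂ = (145+442)/(169+533) = 587/702 = 0.83618.
SE = √(p̂(1−p̂)(1/n₁+1/n₂)) = √(0.83618·0.16382·0.00779333) = √(0.00106754) = 0.03267.
z = (0.85799 − 0.82927)/0.03267 = 0.02872/0.03267 = 0.879.
p-value = P(Z > 0.879) ≈ 0.1897.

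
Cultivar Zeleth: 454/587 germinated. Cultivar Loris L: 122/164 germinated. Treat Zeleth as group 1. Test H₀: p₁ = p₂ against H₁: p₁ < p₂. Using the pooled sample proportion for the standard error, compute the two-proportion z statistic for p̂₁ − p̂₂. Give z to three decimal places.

p̂₁ = 454/587 = 0.77342, p̂₂ = 122/164 = 0.74390.
Pooled p̂ = (454+122)/(587+164) = 576/751 = 0.76698.
SE = √(p̂(1−p̂)(1/n₁+1/n₂)) = √(0.76698·0.23302·0.00780114) = √(0.00139424) = 0.03734.
z = (0.77342 − 0.74390)/0.03734 = 0.02952/0.03734 = 0.791.
p-value = P(Z < 0.791) ≈ 0.7854.

z = 0.791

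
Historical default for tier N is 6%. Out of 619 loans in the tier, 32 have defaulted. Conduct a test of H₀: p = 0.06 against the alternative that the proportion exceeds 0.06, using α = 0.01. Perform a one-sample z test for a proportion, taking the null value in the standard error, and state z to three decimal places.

z = -0.870

p̂ = 32/619 = 0.051696.
Under H₀, SE = √(0.06·0.94/619) = √(9.11147e-05) = 0.009545.
z = (0.051696 − 0.06)/0.009545 = -0.008304/0.009545 = -0.870.
p-value = P(Z > -0.870) ≈ 0.8078; since p > α = 0.01, fail to reject H₀.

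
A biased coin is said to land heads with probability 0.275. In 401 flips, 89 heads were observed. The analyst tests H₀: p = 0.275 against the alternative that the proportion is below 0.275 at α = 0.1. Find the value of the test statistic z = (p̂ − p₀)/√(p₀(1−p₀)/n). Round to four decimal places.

z = -2.3794

p̂ = 89/401 = 0.221945.
SE = √(p₀(1−p₀)/n) = √(0.19937/401) = 0.022298.
z = (0.221945 − 0.275)/0.022298 = -0.053055/0.022298 = -2.3794.
p-value = P(Z < -2.379) ≈ 0.0087; since p < α = 0.1, reject H₀.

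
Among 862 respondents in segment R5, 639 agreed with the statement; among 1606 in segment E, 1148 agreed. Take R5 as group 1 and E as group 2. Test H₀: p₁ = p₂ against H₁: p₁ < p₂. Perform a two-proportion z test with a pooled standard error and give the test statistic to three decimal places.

z = 1.403

p̂₁ = 639/862 = 0.74130, p̂₂ = 1148/1606 = 0.71482.
Pooled p̂ = (639+1148)/(862+1606) = 1787/2468 = 0.72407.
SE = √(p̂(1−p̂)(1/n₁+1/n₂)) = √(0.72407·0.27593·0.00178276) = √(0.000356183) = 0.01887.
z = (0.74130 − 0.71482)/0.01887 = 0.02648/0.01887 = 1.403.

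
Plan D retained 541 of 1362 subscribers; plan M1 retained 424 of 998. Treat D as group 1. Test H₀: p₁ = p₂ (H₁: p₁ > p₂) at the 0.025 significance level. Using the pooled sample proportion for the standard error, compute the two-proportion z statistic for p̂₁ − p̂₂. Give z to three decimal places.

z = -1.349

p̂₁ = 541/1362 ≈ 0.39721, p̂₂ = 424/998 ≈ 0.42485.
Pooled p̂ = (541+424)/(1362+998) = 965/2360 = 0.40890.
SE = √(0.2417 × 0.00173622) = 0.02049.
z = (0.39721 − 0.42485)/0.02049 = -0.02764/0.02049 = -1.349.
p-value = P(Z > -1.349) ≈ 0.9114; since p > α = 0.025, fail to reject H₀.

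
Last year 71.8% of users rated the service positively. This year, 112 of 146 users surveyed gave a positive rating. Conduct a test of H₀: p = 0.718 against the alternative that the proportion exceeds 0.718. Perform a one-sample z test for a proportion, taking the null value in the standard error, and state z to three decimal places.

z = 1.319

p̂ = 112/146 = 0.76712.
SE = √(p₀(1−p₀)/n) = √(0.20248/146) = 0.03724.
z = (0.76712 − 0.718)/0.03724 = 0.04912/0.03724 = 1.319.
p-value = P(Z > 1.319) ≈ 0.0936.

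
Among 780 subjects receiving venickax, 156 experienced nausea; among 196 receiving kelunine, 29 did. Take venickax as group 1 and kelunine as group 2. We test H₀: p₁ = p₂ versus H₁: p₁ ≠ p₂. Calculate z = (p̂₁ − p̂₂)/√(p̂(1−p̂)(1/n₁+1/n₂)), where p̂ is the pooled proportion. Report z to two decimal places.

z = 1.66

p̂₁ = 156/780 = 0.2000, p̂₂ = 29/196 = 0.1480.
Pooled p̂ = (156+29)/(780+196) = 185/976 = 0.1895.
SE = √(0.15362 × 0.00638409) = 0.0313.
z = (0.2000 − 0.1480)/0.0313 = 0.0520/0.0313 = 1.66.
p-value = 2·P(Z > 1.662) ≈ 0.0966.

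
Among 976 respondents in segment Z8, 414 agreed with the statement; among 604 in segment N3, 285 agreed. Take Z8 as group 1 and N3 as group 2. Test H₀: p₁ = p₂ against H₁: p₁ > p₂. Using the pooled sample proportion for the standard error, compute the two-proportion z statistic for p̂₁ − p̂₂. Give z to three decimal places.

z = -1.854

p̂₁ = 414/976 ≈ 0.42418, p̂₂ = 285/604 ≈ 0.47185.
Pooled p̂ = (414+285)/(976+604) = 699/1580 = 0.44241.
SE = √(0.246683 × 0.00268022) = 0.02571.
z = (0.42418 − 0.47185)/0.02571 = -0.04767/0.02571 = -1.854.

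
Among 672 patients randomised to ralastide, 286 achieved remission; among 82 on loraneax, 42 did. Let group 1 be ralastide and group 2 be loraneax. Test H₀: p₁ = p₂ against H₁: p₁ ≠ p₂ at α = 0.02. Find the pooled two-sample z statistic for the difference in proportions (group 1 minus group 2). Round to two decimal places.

z = -1.49

p̂₁ = 286/672 ≈ 0.4256, p̂₂ = 42/82 ≈ 0.5122.
Pooled p̂ = (286+42)/(672+82) = 328/754 = 0.4350.
SE = √(p̂(1−p̂)(1/n₁+1/n₂)) = √(0.4350·0.5650·0.0136832) = √(0.00336302) = 0.0580.
z = (0.4256 − 0.5122)/0.0580 = -0.0866/0.0580 = -1.49.
p-value = 2·P(Z > 1.493) ≈ 0.1354. With α = 0.02, fail to reject H₀.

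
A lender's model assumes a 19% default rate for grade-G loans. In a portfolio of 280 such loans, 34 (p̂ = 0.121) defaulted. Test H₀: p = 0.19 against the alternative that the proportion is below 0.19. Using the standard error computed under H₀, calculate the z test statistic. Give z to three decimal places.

p̂ = 34/280 = 0.12143.
Standard error under H₀: √(0.19×0.81/280) = 0.02344.
z = (0.12143 − 0.19)/0.02344 = -0.06857/0.02344 = -2.925.
p-value = P(Z < -2.925) ≈ 0.0017.

z = -2.925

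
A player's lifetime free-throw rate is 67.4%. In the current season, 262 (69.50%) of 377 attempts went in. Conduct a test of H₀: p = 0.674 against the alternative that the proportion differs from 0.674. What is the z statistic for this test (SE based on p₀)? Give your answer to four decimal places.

z = 0.8682

p̂ = 262/377 = 0.694960.
SE = √(p₀(1−p₀)/n) = √(0.21972/377) = 0.024142.
z = (0.694960 − 0.674)/0.024142 = 0.020960/0.024142 = 0.8682.
Two-sided p-value ≈ 2·Φ(−0.868) = 0.3853.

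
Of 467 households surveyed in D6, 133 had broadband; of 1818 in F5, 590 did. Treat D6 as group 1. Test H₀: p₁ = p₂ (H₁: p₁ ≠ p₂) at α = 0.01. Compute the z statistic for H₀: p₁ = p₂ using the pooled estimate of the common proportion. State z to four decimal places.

z = -1.6469

p̂₁ = 133/467 ≈ 0.284797, p̂₂ = 590/1818 ≈ 0.324532.
Pooled p̂ = (133+590)/(467+1818) = 723/2285 = 0.316411.
SE = √(p̂(1−p̂)(1/n₁+1/n₂)) = √(0.316411·0.683589·0.00269138) = √(0.000582133) = 0.024127.
z = (0.284797 − 0.324532)/0.024127 = -0.039735/0.024127 = -1.6469.
p-value = 2·P(Z > 1.647) ≈ 0.0996; since p > α = 0.01, fail to reject H₀.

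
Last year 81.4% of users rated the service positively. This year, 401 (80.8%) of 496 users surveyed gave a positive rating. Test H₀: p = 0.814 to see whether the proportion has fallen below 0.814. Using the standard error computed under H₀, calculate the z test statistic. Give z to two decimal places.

z = -0.32

p̂ = 401/496 = 0.80847.
Standard error under H₀: √(0.814×0.186/496) = 0.01747.
z = (0.80847 − 0.814)/0.01747 = -0.00553/0.01747 = -0.32.
p-value = P(Z < -0.317) ≈ 0.3758.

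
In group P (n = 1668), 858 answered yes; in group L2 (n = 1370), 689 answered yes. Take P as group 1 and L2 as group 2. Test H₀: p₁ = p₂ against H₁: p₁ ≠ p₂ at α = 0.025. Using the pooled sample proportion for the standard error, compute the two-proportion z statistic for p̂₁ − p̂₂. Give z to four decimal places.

z = 0.6292

p̂₁ = 858/1668 ≈ 0.5143885, p̂₂ = 689/1370 ≈ 0.5029197.
Pooled p̂ = (858+689)/(1668+1370) = 1547/3038 = 0.5092166.
SE = √(0.249915 × 0.00132945) = 0.0182277.
z = (0.5143885 − 0.5029197)/0.0182277 = 0.0114688/0.0182277 = 0.6292.
Two-sided p-value ≈ 2·Φ(−0.629) = 0.5292, so at α = 0.025 we fail to reject H₀.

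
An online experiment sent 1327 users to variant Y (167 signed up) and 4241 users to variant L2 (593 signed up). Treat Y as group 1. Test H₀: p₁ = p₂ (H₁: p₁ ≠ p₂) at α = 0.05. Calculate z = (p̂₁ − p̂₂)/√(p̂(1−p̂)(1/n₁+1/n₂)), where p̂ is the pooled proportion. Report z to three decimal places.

z = -1.294

p̂₁ = 167/1327 = 0.12585, p̂₂ = 593/4241 = 0.13983.
Pooled p̂ = (167+593)/(1327+4241) = 760/5568 = 0.13649.
SE = √(0.117864 × 0.000989373) = 0.01080.
z = (0.12585 − 0.13983)/0.01080 = -0.01398/0.01080 = -1.294.
Two-sided p-value ≈ 2·Φ(−1.294) = 0.1955; since p > α = 0.05, fail to reject H₀.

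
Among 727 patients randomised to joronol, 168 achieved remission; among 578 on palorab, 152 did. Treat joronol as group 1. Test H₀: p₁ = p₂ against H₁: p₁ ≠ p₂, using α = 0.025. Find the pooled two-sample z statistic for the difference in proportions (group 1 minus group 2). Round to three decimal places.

z = -1.330

p̂₁ = 168/727 = 0.23109, p̂₂ = 152/578 = 0.26298.
Pooled p̂ = (168+152)/(727+578) = 320/1305 = 0.24521.
SE = √(0.185082 × 0.00310562) = 0.02397.
z = (0.23109 − 0.26298)/0.02397 = -0.03189/0.02397 = -1.330.
Two-sided p-value ≈ 2·Φ(−1.330) = 0.1835, so at α = 0.025 we fail to reject H₀.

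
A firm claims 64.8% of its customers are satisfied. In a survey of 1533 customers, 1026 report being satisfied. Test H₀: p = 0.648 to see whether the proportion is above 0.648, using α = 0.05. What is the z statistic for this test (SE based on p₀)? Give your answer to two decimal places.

p̂ = 1026/1533 ≈ 0.66928.
Standard error under H₀: √(0.648×0.352/1533) = 0.01220.
z = (0.66928 − 0.648)/0.01220 = 0.02128/0.01220 = 1.74.
p-value = P(Z > 1.744) ≈ 0.0406, so at α = 0.05 we reject H₀.

z = 1.74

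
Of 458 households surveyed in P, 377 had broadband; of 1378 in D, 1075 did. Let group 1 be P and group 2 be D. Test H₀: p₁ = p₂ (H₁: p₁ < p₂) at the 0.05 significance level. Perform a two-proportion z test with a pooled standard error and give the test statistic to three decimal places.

z = 1.962

p̂₁ = 377/458 = 0.823144, p̂₂ = 1075/1378 = 0.780116.
Pooled p̂ = (377+1075)/(458+1378) = 1452/1836 = 0.790850.
SE = √(p̂(1−p̂)(1/n₁+1/n₂)) = √(0.790850·0.209150·0.0029091) = √(0.000481183) = 0.021936.
z = (0.823144 − 0.780116)/0.021936 = 0.043028/0.021936 = 1.962.
p-value = P(Z < 1.962) ≈ 0.9751; since p > α = 0.05, fail to reject H₀.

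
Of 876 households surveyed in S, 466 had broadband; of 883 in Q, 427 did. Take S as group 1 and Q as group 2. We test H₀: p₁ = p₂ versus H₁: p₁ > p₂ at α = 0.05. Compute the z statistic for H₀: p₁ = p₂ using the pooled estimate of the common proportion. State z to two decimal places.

p̂₁ = 466/876 ≈ 0.5320, p̂₂ = 427/883 ≈ 0.4836.
Pooled p̂ = (466+427)/(876+883) = 893/1759 = 0.5077.
SE = √(p̂(1−p̂)(1/n₁+1/n₂)) = √(0.5077·0.4923·0.00227406) = √(0.00056838) = 0.0238.
z = (0.5320 − 0.4836)/0.0238 = 0.0484/0.0238 = 2.03.
p-value = P(Z > 2.030) ≈ 0.0212; since p < α = 0.05, reject H₀.

z = 2.03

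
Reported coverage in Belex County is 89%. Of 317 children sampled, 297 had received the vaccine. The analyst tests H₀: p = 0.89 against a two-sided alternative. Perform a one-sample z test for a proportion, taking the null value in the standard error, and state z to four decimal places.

p̂ = 297/317 ≈ 0.9369085.
Under H₀, SE = √(0.89·0.11/317) = √(0.000308833) = 0.0175736.
z = (0.9369085 − 0.89)/0.0175736 = 0.0469085/0.0175736 = 2.6693.
p-value = 2·P(Z > 2.669) ≈ 0.0076.

z = 2.6693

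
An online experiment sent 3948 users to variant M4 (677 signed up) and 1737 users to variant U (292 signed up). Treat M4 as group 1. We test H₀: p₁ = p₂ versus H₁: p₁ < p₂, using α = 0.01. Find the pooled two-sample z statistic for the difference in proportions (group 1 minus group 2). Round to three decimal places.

z = 0.312

p̂₁ = 677/3948 = 0.171479, p̂₂ = 292/1737 = 0.168106.
Pooled p̂ = (677+292)/(3948+1737) = 969/5685 = 0.170449.
SE = √(p̂(1−p̂)(1/n₁+1/n₂)) = √(0.170449·0.829551·0.000828998) = √(0.000117217) = 0.010827.
z = (0.171479 − 0.168106)/0.010827 = 0.003373/0.010827 = 0.312.
p-value = P(Z < 0.312) ≈ 0.6223; since p > α = 0.01, fail to reject H₀.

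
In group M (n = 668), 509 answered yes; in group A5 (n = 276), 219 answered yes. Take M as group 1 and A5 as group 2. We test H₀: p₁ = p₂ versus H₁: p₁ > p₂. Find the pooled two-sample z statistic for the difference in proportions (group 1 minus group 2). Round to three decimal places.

z = -1.048

p̂₁ = 509/668 ≈ 0.76198, p̂₂ = 219/276 ≈ 0.79348.
Pooled p̂ = (509+219)/(668+276) = 728/944 = 0.77119.
SE = √(0.176458 × 0.00512019) = 0.03006.
z = (0.76198 − 0.79348)/0.03006 = -0.03150/0.03006 = -1.048.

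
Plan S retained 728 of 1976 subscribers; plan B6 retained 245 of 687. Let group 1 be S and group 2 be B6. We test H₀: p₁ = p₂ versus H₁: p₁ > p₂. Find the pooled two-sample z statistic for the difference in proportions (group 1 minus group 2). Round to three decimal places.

p̂₁ = 728/1976 = 0.36842, p̂₂ = 245/687 = 0.35662.
Pooled p̂ = (728+245)/(1976+687) = 973/2663 = 0.36538.
SE = √(0.231877 × 0.00196168) = 0.02133.
z = (0.36842 − 0.35662)/0.02133 = 0.01180/0.02133 = 0.553.
p-value = P(Z > 0.553) ≈ 0.2901.

z = 0.553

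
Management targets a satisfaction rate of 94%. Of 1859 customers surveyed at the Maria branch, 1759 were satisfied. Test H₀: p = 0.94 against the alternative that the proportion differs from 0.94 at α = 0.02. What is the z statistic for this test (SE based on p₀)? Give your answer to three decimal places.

p̂ = 1759/1859 = 0.94621.
SE = √(p₀(1−p₀)/n) = √(0.0564/1859) = 0.00551.
z = (0.94621 − 0.94)/0.00551 = 0.00621/0.00551 = 1.127.
p-value = 2·P(Z > 1.127) ≈ 0.2597; since p > α = 0.02, fail to reject H₀.

z = 1.127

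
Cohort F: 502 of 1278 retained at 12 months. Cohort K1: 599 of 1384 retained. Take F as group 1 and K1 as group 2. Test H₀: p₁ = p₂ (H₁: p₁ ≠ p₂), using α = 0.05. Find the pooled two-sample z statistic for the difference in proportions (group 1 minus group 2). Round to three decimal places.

p̂₁ = 502/1278 = 0.392801, p̂₂ = 599/1384 = 0.432803.
Pooled p̂ = (502+599)/(1278+1384) = 1101/2662 = 0.413599.
SE = √(0.242535 × 0.00150502) = 0.019105.
z = (0.392801 − 0.432803)/0.019105 = -0.040002/0.019105 = -2.094.
p-value = 2·P(Z > 2.094) ≈ 0.0363; since p < α = 0.05, reject H₀.

z = -2.094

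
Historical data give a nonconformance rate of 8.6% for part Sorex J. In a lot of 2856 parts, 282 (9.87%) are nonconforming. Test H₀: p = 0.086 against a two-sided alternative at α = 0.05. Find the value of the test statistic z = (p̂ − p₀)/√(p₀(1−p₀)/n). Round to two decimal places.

z = 2.43

p̂ = 282/2856 = 0.09874.
Standard error under H₀: √(0.086×0.914/2856) = 0.00525.
z = (0.09874 − 0.086)/0.00525 = 0.01274/0.00525 = 2.43.
Two-sided p-value ≈ 2·Φ(−2.428) = 0.0152; since p < α = 0.05, reject H₀.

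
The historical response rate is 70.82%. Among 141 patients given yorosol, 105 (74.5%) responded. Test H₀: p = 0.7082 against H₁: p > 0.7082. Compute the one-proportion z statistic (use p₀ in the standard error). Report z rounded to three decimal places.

z = 0.953

p̂ = 105/141 = 0.74468.
SE = √(p₀(1−p₀)/n) = √(0.20665/141) = 0.03828.
z = (0.74468 − 0.7082)/0.03828 = 0.03648/0.03828 = 0.953.
p-value = P(Z > 0.953) ≈ 0.1703.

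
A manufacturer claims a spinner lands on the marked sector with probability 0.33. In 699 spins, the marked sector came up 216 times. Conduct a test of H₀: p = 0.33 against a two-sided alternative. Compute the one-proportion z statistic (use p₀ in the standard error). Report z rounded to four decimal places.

p̂ = 216/699 ≈ 0.309013.
Standard error under H₀: √(0.33×0.67/699) = 0.017785.
z = (0.309013 − 0.33)/0.017785 = -0.020987/0.017785 = -1.1800.

z = -1.1800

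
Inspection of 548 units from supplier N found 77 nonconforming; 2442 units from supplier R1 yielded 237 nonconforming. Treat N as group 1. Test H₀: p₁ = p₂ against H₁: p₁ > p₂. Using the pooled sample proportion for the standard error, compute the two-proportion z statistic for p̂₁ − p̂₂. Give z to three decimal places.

p̂₁ = 77/548 = 0.14051, p̂₂ = 237/2442 = 0.09705.
Pooled p̂ = (77+237)/(548+2442) = 314/2990 = 0.10502.
SE = √(p̂(1−p̂)(1/n₁+1/n₂)) = √(0.10502·0.89498·0.00223432) = √(0.00021) = 0.01449.
z = (0.14051 − 0.09705)/0.01449 = 0.04346/0.01449 = 2.999.
p-value = P(Z > 2.999) ≈ 0.0014.

z = 2.999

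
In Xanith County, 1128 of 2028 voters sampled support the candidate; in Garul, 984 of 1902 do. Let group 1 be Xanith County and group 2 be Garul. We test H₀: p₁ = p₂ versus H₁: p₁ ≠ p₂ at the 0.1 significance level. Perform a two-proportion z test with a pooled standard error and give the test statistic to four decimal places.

p̂₁ = 1128/2028 = 0.556213, p̂₂ = 984/1902 = 0.517350.
Pooled p̂ = (1128+984)/(2028+1902) = 2112/3930 = 0.537405.
SE = √(0.248601 × 0.00101886) = 0.015915.
z = (0.556213 − 0.517350)/0.015915 = 0.038863/0.015915 = 2.4419.
Two-sided p-value ≈ 2·Φ(−2.442) = 0.0146, so at α = 0.1 we reject H₀.

z = 2.4419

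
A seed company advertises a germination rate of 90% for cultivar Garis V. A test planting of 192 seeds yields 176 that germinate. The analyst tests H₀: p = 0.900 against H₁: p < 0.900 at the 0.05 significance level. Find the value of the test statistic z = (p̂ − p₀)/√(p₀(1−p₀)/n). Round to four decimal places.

p̂ = 176/192 ≈ 0.916667.
Under H₀, SE = √(0.9·0.1/192) = √(0.00046875) = 0.021651.
z = (0.916667 − 0.9)/0.021651 = 0.016667/0.021651 = 0.7698.
p-value = P(Z < 0.770) ≈ 0.7793, so at α = 0.05 we fail to reject H₀.

z = 0.7698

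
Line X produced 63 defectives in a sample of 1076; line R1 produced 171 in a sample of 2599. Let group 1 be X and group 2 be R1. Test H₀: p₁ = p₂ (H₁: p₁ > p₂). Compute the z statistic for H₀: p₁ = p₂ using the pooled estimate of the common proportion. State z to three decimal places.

z = -0.818

p̂₁ = 63/1076 ≈ 0.05855, p̂₂ = 171/2599 ≈ 0.06579.
Pooled p̂ = (63+171)/(1076+2599) = 234/3675 = 0.06367.
SE = √(p̂(1−p̂)(1/n₁+1/n₂)) = √(0.06367·0.93633·0.00131413) = √(7.83474e-05) = 0.00885.
z = (0.05855 − 0.06579)/0.00885 = -0.00724/0.00885 = -0.818.
p-value = P(Z > -0.818) ≈ 0.7934.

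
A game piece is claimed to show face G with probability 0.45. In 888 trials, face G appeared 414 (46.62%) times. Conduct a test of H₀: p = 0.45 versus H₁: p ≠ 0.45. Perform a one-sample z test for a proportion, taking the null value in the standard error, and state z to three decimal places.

p̂ = 414/888 = 0.466216.
Under H₀, SE = √(0.45·0.55/888) = √(0.000278716) = 0.016695.
z = (0.466216 − 0.45)/0.016695 = 0.016216/0.016695 = 0.971.

z = 0.971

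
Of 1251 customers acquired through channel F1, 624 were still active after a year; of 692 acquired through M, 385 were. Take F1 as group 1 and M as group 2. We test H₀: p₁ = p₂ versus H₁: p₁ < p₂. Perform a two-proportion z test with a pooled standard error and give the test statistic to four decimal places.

z = -2.4316

p̂₁ = 624/1251 = 0.498801, p̂₂ = 385/692 = 0.556358.
Pooled p̂ = (624+385)/(1251+692) = 1009/1943 = 0.519300.
SE = √(0.249628 × 0.00224445) = 0.023670.
z = (0.498801 − 0.556358)/0.023670 = -0.057557/0.023670 = -2.4316.
p-value = P(Z < -2.432) ≈ 0.0075.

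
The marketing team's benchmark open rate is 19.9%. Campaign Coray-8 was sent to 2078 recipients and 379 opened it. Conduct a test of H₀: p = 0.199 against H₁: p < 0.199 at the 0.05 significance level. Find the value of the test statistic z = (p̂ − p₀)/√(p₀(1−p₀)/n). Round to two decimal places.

z = -1.90

p̂ = 379/2078 = 0.18239.
SE = √(p₀(1−p₀)/n) = √(0.1594/2078) = 0.00876.
z = (0.18239 − 0.199)/0.00876 = -0.01661/0.00876 = -1.90.
p-value = P(Z < -1.897) ≈ 0.0289. With α = 0.05, reject H₀.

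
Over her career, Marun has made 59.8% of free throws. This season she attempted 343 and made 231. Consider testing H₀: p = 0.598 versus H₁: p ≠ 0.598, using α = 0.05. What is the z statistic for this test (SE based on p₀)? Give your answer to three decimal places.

p̂ = 231/343 ≈ 0.67347.
Under H₀, SE = √(0.598·0.402/343) = √(0.000700863) = 0.02647.
z = (0.67347 − 0.598)/0.02647 = 0.07547/0.02647 = 2.851.
Two-sided p-value ≈ 2·Φ(−2.851) = 0.0044; since p < α = 0.05, reject H₀.

z = 2.851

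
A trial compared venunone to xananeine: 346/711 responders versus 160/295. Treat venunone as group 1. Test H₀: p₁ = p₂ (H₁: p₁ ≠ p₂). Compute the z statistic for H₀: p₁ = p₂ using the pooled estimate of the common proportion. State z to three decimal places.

p̂₁ = 346/711 ≈ 0.486639, p̂₂ = 160/295 ≈ 0.542373.
Pooled p̂ = (346+160)/(711+295) = 506/1006 = 0.502982.
SE = √(0.249991 × 0.0047963) = 0.034627.
z = (0.486639 − 0.542373)/0.034627 = -0.055734/0.034627 = -1.610.
Two-sided p-value ≈ 2·Φ(−1.610) = 0.1075.

z = -1.610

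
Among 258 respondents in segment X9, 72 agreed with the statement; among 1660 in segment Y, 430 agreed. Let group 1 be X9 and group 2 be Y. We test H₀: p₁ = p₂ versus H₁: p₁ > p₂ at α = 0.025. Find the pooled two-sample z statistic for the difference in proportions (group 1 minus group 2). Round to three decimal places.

z = 0.681

p̂₁ = 72/258 = 0.27907, p̂₂ = 430/1660 = 0.25904.
Pooled p̂ = (72+430)/(258+1660) = 502/1918 = 0.26173.
SE = √(p̂(1−p̂)(1/n₁+1/n₂)) = √(0.26173·0.73827·0.00447838) = √(0.000865348) = 0.02942.
z = (0.27907 − 0.25904)/0.02942 = 0.02003/0.02942 = 0.681.
p-value = P(Z > 0.681) ≈ 0.2479. With α = 0.025, fail to reject H₀.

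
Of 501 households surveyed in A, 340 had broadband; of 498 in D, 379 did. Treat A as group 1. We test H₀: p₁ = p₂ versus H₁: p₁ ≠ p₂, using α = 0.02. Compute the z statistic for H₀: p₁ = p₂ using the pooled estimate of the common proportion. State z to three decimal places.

p̂₁ = 340/501 ≈ 0.67864, p̂₂ = 379/498 ≈ 0.76104.
Pooled p̂ = (340+379)/(501+498) = 719/999 = 0.71972.
SE = √(p̂(1−p̂)(1/n₁+1/n₂)) = √(0.71972·0.28028·0.00400404) = √(0.000807708) = 0.02842.
z = (0.67864 − 0.76104)/0.02842 = -0.08240/0.02842 = -2.899.
p-value = 2·P(Z > 2.899) ≈ 0.0037; since p < α = 0.02, reject H₀.

z = -2.899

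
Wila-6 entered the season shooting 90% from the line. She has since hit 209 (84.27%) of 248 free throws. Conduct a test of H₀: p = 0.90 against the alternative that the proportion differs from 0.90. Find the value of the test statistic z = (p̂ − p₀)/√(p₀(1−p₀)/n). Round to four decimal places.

z = -3.0057

p̂ = 209/248 ≈ 0.842742.
Standard error under H₀: √(0.9×0.1/248) = 0.019050.
z = (0.842742 − 0.9)/0.019050 = -0.057258/0.019050 = -3.0057.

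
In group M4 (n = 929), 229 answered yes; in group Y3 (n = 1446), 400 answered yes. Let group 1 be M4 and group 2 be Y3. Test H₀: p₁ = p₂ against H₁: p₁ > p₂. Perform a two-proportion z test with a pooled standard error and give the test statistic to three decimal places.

p̂₁ = 229/929 ≈ 0.24650, p̂₂ = 400/1446 ≈ 0.27663.
Pooled p̂ = (229+400)/(929+1446) = 629/2375 = 0.26484.
SE = √(0.194701 × 0.00176799) = 0.01855.
z = (0.24650 − 0.27663)/0.01855 = -0.03013/0.01855 = -1.624.
p-value = P(Z > -1.624) ≈ 0.9478.

z = -1.624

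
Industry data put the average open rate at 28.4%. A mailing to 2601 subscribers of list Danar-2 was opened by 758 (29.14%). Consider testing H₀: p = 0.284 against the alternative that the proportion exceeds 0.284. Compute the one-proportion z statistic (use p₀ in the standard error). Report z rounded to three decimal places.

z = 0.840

p̂ = 758/2601 = 0.29143.
SE = √(p₀(1−p₀)/n) = √(0.20334/2601) = 0.00884.
z = (0.29143 − 0.284)/0.00884 = 0.00743/0.00884 = 0.840.
p-value = P(Z > 0.840) ≈ 0.2005.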